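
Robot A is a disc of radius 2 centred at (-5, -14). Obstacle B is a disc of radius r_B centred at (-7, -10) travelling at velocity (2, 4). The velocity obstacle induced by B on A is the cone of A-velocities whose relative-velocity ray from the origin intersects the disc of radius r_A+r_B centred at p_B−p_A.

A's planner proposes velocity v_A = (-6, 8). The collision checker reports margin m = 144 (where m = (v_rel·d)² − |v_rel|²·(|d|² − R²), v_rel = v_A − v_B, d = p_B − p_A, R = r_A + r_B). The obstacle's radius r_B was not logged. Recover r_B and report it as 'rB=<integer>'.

m = 144
d = (-2, 4);  v_rel = (-8, 4),  |v_rel|² = 80
v_rel×d = (-8)·(4) − (4)·(-2) = -24
since m = R²·80 − (-24)²:  R² = (576 + 144) / 80 = 9
R = √9 = 3  ⇒  r_B = 3 − 2 = 1

rB=1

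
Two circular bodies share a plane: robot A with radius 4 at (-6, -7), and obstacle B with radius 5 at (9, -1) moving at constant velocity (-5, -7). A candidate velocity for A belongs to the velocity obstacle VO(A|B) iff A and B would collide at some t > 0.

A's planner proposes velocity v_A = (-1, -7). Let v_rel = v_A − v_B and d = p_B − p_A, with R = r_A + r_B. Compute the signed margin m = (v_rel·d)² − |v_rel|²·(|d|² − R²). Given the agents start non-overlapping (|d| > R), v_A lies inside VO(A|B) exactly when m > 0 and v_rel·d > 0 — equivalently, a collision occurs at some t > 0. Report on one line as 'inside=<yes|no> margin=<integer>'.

d = (15, 6),  |d|² = 261;  R = 4+5 = 9,  c = 261−9² = 180
v_rel = (4, 0),  |v_rel|² = 16;  v_rel·d = (4)·(15) + (0)·(6) = 60
16·t² − 120·t + 180 = 0  ⇒  m = 60² − 16·180 = 720
m = 720 > 0,  v_rel·d = 60 > 0  ⇒  inside

inside=yes margin=720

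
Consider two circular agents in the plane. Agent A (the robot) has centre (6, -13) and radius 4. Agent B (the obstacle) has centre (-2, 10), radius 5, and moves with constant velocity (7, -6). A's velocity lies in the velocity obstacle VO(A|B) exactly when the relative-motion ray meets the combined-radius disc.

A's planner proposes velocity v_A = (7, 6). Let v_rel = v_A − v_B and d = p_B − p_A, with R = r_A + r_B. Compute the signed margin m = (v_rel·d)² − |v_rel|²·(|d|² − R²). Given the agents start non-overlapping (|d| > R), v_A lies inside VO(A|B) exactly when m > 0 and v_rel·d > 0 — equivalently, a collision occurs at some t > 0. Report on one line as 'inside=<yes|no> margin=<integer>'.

d = (-8, 23),  |d|² = 593;  R = 4+5 = 9,  c = 593−9² = 512
v_rel = (0, 12),  |v_rel|² = 144;  v_rel·d = (0)·(-8) + (12)·(23) = 276
144·t² − 552·t + 512 = 0  ⇒  m = 276² − 144·512 = 2448
m = 2448 > 0,  v_rel·d = 276 > 0  ⇒  inside

inside=yes margin=2448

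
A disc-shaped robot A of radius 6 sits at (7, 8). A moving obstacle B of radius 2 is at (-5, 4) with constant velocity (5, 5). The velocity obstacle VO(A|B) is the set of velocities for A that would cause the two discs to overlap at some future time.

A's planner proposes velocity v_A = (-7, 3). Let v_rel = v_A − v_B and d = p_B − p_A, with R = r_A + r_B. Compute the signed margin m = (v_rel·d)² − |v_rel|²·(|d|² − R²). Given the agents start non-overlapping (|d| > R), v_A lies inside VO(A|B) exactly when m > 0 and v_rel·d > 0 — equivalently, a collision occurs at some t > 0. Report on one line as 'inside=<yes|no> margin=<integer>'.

d = (-12, -4),  |d|² = 160;  R = 6+2 = 8,  c = 160−8² = 96
v_rel = (-12, -2),  |v_rel|² = 148;  v_rel·d = (-12)·(-12) + (-2)·(-4) = 152
148·t² − 304·t + 96 = 0  ⇒  m = 152² − 148·96 = 8896
m = 8896 > 0,  v_rel·d = 152 > 0  ⇒  inside

inside=yes margin=8896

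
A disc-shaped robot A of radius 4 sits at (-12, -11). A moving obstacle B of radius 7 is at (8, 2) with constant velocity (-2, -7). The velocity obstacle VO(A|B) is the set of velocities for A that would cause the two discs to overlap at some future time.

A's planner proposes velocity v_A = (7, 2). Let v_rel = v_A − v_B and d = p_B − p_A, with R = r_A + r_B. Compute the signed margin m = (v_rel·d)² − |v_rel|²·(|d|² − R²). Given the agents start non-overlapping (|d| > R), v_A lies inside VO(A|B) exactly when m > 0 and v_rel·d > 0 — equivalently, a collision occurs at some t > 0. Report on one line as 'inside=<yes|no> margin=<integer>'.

d = (20, 13),  |d|² = 569;  R = 4+7 = 11,  c = 569−11² = 448
v_rel = (9, 9),  |v_rel|² = 162;  v_rel·d = (9)·(20) + (9)·(13) = 297
162·t² − 594·t + 448 = 0  ⇒  m = 297² − 162·448 = 15633
m = 15633 > 0,  v_rel·d = 297 > 0  ⇒  inside

inside=yes margin=15633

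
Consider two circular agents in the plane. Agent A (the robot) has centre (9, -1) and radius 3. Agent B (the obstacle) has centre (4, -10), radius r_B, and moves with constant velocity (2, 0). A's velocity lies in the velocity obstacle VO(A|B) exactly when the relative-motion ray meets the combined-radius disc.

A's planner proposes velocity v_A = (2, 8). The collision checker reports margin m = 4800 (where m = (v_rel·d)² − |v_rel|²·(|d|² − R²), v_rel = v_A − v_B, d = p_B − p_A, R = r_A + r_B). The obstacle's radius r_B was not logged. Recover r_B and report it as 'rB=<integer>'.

m = 4800
d = (-5, -9);  v_rel = (0, 8),  |v_rel|² = 64
v_rel×d = (0)·(-9) − (8)·(-5) = 40
since m = R²·64 − 40²:  R² = (1600 + 4800) / 64 = 100
R = √100 = 10  ⇒  r_B = 10 − 3 = 7

rB=7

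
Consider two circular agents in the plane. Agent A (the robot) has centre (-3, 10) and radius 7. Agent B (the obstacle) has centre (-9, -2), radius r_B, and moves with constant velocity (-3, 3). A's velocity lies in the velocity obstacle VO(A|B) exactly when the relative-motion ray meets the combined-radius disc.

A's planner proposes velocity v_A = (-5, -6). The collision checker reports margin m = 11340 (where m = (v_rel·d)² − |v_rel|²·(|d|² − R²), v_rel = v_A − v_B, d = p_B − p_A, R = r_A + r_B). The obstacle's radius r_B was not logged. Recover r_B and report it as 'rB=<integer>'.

m = 11340
d = (-6, -12);  v_rel = (-2, -9),  |v_rel|² = 85
v_rel×d = (-2)·(-12) − (-9)·(-6) = -30
since m = R²·85 − (-30)²:  R² = (900 + 11340) / 85 = 144
R = √144 = 12  ⇒  r_B = 12 − 7 = 5

rB=5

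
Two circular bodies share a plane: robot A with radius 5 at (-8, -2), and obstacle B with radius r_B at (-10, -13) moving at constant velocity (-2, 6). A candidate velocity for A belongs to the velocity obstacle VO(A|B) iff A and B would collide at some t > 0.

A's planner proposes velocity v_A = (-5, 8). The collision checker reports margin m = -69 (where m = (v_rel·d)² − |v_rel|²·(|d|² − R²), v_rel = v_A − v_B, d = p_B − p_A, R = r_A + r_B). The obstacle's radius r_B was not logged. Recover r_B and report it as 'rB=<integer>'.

m = -69
d = (-2, -11);  v_rel = (-3, 2),  |v_rel|² = 13
v_rel×d = (-3)·(-11) − (2)·(-2) = 37
since m = R²·13 − 37²:  R² = (1369 + -69) / 13 = 100
R = √100 = 10  ⇒  r_B = 10 − 5 = 5

rB=5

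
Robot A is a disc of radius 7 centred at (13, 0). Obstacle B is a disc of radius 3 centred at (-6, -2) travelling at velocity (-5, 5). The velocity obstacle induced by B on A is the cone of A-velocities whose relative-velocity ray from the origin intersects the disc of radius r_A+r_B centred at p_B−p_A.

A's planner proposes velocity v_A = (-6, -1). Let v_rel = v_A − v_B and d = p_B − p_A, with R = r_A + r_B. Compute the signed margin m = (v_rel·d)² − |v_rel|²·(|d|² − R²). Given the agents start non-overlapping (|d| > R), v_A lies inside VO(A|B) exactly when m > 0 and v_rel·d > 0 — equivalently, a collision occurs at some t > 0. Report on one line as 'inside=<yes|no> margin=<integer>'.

d = (-19, -2),  |d|² = 365;  R = 7+3 = 10,  c = 365−10² = 265
v_rel = (-1, -6),  |v_rel|² = 37;  v_rel·d = (-1)·(-19) + (-6)·(-2) = 31
37·t² − 62·t + 265 = 0  ⇒  m = 31² − 37·265 = -8844
m = -8844 < 0,  v_rel·d = 31 > 0  ⇒  outside

inside=no margin=-8844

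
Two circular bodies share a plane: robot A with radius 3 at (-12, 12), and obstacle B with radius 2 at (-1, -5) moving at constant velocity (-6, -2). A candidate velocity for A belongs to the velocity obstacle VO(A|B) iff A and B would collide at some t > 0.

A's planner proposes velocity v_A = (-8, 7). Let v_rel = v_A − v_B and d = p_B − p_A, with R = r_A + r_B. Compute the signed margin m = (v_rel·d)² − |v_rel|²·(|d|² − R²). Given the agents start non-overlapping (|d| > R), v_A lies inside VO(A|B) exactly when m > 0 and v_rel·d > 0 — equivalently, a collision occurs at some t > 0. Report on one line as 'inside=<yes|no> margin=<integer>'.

d = (11, -17),  |d|² = 410;  R = 3+2 = 5,  c = 410−5² = 385
v_rel = (-2, 9),  |v_rel|² = 85;  v_rel·d = (-2)·(11) + (9)·(-17) = -175
85·t² + 350·t + 385 = 0  ⇒  m = (-175)² − 85·385 = -2100
m = -2100 < 0,  v_rel·d = -175 < 0  ⇒  outside

inside=no margin=-2100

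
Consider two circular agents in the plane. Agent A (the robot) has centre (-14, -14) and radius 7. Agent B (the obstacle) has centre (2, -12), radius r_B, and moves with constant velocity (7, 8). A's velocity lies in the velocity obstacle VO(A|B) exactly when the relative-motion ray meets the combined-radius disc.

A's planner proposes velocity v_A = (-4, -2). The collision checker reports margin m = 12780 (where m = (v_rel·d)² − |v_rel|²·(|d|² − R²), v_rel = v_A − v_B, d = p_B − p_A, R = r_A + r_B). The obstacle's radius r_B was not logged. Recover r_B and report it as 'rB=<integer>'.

m = 12780
d = (16, 2);  v_rel = (-11, -10),  |v_rel|² = 221
v_rel×d = (-11)·(2) − (-10)·(16) = 138
since m = R²·221 − 138²:  R² = (19044 + 12780) / 221 = 144
R = √144 = 12  ⇒  r_B = 12 − 7 = 5

rB=5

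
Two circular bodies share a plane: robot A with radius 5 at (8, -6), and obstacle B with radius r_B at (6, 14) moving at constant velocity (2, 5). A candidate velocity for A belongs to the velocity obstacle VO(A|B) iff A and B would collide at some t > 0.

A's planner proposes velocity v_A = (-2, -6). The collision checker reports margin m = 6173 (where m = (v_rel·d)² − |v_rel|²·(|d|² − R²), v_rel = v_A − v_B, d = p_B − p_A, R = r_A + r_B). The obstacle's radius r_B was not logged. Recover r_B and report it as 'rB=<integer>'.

m = 6173
d = (-2, 20);  v_rel = (-4, -11),  |v_rel|² = 137
v_rel×d = (-4)·(20) − (-11)·(-2) = -102
since m = R²·137 − (-102)²:  R² = (10404 + 6173) / 137 = 121
R = √121 = 11  ⇒  r_B = 11 − 5 = 6

rB=6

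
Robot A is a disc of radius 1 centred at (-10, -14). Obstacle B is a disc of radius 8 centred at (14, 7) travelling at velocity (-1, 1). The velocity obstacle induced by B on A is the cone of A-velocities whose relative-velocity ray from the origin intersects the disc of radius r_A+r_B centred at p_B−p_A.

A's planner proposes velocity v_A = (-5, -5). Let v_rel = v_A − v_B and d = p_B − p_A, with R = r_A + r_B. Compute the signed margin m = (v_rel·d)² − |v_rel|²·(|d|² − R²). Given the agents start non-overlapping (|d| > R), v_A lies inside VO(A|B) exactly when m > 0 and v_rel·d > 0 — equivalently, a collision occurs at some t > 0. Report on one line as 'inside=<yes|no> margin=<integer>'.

d = (24, 21),  |d|² = 1017;  R = 1+8 = 9,  c = 1017−9² = 936
v_rel = (-4, -6),  |v_rel|² = 52;  v_rel·d = (-4)·(24) + (-6)·(21) = -222
52·t² + 444·t + 936 = 0  ⇒  m = (-222)² − 52·936 = 612
m = 612 > 0,  v_rel·d = -222 < 0  ⇒  outside

inside=no margin=612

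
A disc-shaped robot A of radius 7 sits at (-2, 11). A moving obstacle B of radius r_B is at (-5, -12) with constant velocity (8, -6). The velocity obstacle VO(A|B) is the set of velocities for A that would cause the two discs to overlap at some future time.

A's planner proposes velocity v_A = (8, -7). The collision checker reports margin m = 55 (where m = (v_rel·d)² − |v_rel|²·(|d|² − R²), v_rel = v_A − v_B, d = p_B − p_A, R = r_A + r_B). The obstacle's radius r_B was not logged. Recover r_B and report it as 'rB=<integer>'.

m = 55
d = (-3, -23);  v_rel = (0, -1),  |v_rel|² = 1
v_rel×d = (0)·(-23) − (-1)·(-3) = -3
since m = R²·1 − (-3)²:  R² = (9 + 55) / 1 = 64
R = √64 = 8  ⇒  r_B = 8 − 7 = 1

rB=1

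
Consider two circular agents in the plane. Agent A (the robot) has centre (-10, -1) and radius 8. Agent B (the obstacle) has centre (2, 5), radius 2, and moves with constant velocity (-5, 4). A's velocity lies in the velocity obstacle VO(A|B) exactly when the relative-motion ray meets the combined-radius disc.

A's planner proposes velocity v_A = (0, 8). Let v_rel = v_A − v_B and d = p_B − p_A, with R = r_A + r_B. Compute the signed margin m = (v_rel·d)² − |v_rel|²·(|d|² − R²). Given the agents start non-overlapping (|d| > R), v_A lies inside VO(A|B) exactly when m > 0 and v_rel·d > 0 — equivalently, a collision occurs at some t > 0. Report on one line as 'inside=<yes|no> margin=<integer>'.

d = (12, 6),  |d|² = 180;  R = 8+2 = 10,  c = 180−10² = 80
v_rel = (5, 4),  |v_rel|² = 41;  v_rel·d = (5)·(12) + (4)·(6) = 84
41·t² − 168·t + 80 = 0  ⇒  m = 84² − 41·80 = 3776
m = 3776 > 0,  v_rel·d = 84 > 0  ⇒  inside

inside=yes margin=3776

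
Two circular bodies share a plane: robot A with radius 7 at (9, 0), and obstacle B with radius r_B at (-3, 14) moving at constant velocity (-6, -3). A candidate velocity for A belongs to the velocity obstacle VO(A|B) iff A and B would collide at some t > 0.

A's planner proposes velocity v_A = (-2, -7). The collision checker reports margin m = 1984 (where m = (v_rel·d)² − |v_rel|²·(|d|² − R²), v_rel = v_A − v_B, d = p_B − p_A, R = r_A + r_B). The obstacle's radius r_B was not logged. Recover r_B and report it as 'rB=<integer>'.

m = 1984
d = (-12, 14);  v_rel = (4, -4),  |v_rel|² = 32
v_rel×d = (4)·(14) − (-4)·(-12) = 8
since m = R²·32 − 8²:  R² = (64 + 1984) / 32 = 64
R = √64 = 8  ⇒  r_B = 8 − 7 = 1

rB=1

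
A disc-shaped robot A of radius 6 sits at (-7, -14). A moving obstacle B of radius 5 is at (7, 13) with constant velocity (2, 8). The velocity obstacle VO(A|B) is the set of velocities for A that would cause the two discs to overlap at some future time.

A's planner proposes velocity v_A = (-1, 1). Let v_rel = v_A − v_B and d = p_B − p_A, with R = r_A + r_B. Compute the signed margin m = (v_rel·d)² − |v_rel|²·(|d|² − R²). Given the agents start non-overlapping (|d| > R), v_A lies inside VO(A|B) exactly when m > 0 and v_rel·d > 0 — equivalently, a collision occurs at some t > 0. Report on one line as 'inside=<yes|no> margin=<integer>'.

d = (14, 27),  |d|² = 925;  R = 6+5 = 11,  c = 925−11² = 804
v_rel = (-3, -7),  |v_rel|² = 58;  v_rel·d = (-3)·(14) + (-7)·(27) = -231
58·t² + 462·t + 804 = 0  ⇒  m = (-231)² − 58·804 = 6729
m = 6729 > 0,  v_rel·d = -231 < 0  ⇒  outside

inside=no margin=6729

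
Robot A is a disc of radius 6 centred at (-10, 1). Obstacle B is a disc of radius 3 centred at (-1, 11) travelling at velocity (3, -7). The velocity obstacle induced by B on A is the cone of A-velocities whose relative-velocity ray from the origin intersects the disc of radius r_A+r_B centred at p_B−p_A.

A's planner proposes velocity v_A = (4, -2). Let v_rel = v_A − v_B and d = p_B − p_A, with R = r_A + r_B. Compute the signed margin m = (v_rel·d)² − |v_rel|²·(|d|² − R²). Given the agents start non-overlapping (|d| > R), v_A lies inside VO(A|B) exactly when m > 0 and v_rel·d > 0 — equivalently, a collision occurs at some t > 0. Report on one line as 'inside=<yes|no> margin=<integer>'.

d = (9, 10),  |d|² = 181;  R = 6+3 = 9,  c = 181−9² = 100
v_rel = (1, 5),  |v_rel|² = 26;  v_rel·d = (1)·(9) + (5)·(10) = 59
26·t² − 118·t + 100 = 0  ⇒  m = 59² − 26·100 = 881
m = 881 > 0,  v_rel·d = 59 > 0  ⇒  inside

inside=yes margin=881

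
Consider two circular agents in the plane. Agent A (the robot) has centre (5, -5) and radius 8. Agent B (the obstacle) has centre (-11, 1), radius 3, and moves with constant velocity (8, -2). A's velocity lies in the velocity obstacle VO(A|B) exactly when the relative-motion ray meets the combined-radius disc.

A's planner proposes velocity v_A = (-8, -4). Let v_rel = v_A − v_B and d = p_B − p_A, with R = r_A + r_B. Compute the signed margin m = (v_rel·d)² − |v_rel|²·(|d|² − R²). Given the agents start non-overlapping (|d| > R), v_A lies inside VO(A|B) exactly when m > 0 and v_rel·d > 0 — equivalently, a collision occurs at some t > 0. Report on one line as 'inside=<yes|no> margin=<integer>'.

d = (-16, 6),  |d|² = 292;  R = 8+3 = 11,  c = 292−11² = 171
v_rel = (-16, -2),  |v_rel|² = 260;  v_rel·d = (-16)·(-16) + (-2)·(6) = 244
260·t² − 488·t + 171 = 0  ⇒  m = 244² − 260·171 = 15076
m = 15076 > 0,  v_rel·d = 244 > 0  ⇒  inside

inside=yes margin=15076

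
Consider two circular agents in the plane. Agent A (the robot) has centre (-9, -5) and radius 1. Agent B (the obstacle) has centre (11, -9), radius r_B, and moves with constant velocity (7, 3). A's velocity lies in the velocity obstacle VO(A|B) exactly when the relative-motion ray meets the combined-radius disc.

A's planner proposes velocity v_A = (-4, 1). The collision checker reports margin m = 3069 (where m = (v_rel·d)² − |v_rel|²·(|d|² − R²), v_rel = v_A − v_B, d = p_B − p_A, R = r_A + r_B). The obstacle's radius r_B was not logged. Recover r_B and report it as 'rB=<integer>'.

m = 3069
d = (20, -4);  v_rel = (-11, -2),  |v_rel|² = 125
v_rel×d = (-11)·(-4) − (-2)·(20) = 84
since m = R²·125 − 84²:  R² = (7056 + 3069) / 125 = 81
R = √81 = 9  ⇒  r_B = 9 − 1 = 8

rB=8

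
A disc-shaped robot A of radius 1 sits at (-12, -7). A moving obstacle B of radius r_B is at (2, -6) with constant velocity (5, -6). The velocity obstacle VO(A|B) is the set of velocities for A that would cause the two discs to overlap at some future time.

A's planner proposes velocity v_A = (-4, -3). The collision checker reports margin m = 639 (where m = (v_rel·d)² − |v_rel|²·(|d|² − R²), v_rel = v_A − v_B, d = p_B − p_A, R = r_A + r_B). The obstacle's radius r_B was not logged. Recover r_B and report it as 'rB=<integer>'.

m = 639
d = (14, 1);  v_rel = (-9, 3),  |v_rel|² = 90
v_rel×d = (-9)·(1) − (3)·(14) = -51
since m = R²·90 − (-51)²:  R² = (2601 + 639) / 90 = 36
R = √36 = 6  ⇒  r_B = 6 − 1 = 5

rB=5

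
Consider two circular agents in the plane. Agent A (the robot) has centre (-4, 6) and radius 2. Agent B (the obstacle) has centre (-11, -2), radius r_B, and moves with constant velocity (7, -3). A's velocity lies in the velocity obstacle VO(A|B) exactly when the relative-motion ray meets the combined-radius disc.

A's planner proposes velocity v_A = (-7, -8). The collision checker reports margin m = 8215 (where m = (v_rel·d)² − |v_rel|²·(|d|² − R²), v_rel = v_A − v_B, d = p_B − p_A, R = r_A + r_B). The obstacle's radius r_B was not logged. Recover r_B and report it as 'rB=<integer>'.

m = 8215
d = (-7, -8);  v_rel = (-14, -5),  |v_rel|² = 221
v_rel×d = (-14)·(-8) − (-5)·(-7) = 77
since m = R²·221 − 77²:  R² = (5929 + 8215) / 221 = 64
R = √64 = 8  ⇒  r_B = 8 − 2 = 6

rB=6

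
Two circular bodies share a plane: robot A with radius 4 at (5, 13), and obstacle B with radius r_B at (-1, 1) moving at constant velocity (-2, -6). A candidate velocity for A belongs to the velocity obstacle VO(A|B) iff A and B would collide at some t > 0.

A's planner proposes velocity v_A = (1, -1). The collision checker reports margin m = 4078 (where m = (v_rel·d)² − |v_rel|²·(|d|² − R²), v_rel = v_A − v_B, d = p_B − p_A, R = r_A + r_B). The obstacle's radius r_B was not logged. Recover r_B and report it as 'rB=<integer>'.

m = 4078
d = (-6, -12);  v_rel = (3, 5),  |v_rel|² = 34
v_rel×d = (3)·(-12) − (5)·(-6) = -6
since m = R²·34 − (-6)²:  R² = (36 + 4078) / 34 = 121
R = √121 = 11  ⇒  r_B = 11 − 4 = 7

rB=7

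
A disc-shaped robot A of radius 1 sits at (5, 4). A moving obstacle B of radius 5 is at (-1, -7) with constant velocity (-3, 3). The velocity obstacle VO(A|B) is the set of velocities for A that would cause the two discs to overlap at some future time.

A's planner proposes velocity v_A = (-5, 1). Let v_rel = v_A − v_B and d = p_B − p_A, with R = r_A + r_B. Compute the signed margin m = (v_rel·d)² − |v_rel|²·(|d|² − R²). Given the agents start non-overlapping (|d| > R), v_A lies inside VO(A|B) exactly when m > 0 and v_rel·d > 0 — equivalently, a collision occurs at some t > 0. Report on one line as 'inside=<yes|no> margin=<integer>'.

d = (-6, -11),  |d|² = 157;  R = 1+5 = 6,  c = 157−6² = 121
v_rel = (-2, -2),  |v_rel|² = 8;  v_rel·d = (-2)·(-6) + (-2)·(-11) = 34
8·t² − 68·t + 121 = 0  ⇒  m = 34² − 8·121 = 188
m = 188 > 0,  v_rel·d = 34 > 0  ⇒  inside

inside=yes margin=188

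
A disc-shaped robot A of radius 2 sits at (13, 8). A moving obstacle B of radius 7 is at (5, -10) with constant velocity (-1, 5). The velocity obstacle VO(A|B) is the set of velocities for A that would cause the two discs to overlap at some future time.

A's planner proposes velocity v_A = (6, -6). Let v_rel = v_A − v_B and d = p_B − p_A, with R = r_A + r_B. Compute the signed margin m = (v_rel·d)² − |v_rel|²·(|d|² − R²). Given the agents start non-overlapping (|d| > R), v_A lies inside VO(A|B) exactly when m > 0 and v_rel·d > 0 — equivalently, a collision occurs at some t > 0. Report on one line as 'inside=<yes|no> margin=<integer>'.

d = (-8, -18),  |d|² = 388;  R = 2+7 = 9,  c = 388−9² = 307
v_rel = (7, -11),  |v_rel|² = 170;  v_rel·d = (7)·(-8) + (-11)·(-18) = 142
170·t² − 284·t + 307 = 0  ⇒  m = 142² − 170·307 = -32026
m = -32026 < 0,  v_rel·d = 142 > 0  ⇒  outside

inside=no margin=-32026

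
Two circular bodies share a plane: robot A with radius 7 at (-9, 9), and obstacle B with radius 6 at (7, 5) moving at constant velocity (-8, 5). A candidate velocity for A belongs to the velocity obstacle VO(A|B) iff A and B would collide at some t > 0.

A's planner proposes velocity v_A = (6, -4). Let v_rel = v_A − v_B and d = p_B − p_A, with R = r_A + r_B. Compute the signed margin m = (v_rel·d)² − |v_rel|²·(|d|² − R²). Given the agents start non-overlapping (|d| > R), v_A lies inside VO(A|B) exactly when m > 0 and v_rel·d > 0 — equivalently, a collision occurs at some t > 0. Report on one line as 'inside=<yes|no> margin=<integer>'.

d = (16, -4),  |d|² = 272;  R = 7+6 = 13,  c = 272−13² = 103
v_rel = (14, -9),  |v_rel|² = 277;  v_rel·d = (14)·(16) + (-9)·(-4) = 260
277·t² − 520·t + 103 = 0  ⇒  m = 260² − 277·103 = 39069
m = 39069 > 0,  v_rel·d = 260 > 0  ⇒  inside

inside=yes margin=39069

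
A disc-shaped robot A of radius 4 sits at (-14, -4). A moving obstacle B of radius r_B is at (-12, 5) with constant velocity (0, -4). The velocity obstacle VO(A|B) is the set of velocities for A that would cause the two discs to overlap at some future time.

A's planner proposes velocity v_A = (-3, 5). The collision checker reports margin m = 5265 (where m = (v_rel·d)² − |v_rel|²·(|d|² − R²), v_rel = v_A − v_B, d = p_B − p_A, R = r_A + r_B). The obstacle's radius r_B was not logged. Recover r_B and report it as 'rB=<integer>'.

m = 5265
d = (2, 9);  v_rel = (-3, 9),  |v_rel|² = 90
v_rel×d = (-3)·(9) − (9)·(2) = -45
since m = R²·90 − (-45)²:  R² = (2025 + 5265) / 90 = 81
R = √81 = 9  ⇒  r_B = 9 − 4 = 5

rB=5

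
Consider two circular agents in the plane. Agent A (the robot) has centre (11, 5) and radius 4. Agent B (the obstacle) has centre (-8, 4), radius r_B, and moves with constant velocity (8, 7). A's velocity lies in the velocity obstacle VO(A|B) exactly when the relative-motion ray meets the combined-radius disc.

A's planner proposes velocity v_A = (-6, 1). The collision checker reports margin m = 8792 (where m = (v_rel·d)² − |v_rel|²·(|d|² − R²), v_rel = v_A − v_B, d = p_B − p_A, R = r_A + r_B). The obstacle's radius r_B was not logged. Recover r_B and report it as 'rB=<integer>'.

m = 8792
d = (-19, -1);  v_rel = (-14, -6),  |v_rel|² = 232
v_rel×d = (-14)·(-1) − (-6)·(-19) = -100
since m = R²·232 − (-100)²:  R² = (10000 + 8792) / 232 = 81
R = √81 = 9  ⇒  r_B = 9 − 4 = 5

rB=5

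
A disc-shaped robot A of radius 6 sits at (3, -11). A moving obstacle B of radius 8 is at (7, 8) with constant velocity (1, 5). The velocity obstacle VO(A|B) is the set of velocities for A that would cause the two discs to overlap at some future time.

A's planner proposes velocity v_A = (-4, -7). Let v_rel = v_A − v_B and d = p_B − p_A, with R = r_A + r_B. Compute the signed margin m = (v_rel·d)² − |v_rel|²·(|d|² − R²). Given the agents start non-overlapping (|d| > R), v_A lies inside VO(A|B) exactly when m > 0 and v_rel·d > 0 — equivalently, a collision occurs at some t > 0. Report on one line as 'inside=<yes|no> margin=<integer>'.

d = (4, 19),  |d|² = 377;  R = 6+8 = 14,  c = 377−14² = 181
v_rel = (-5, -12),  |v_rel|² = 169;  v_rel·d = (-5)·(4) + (-12)·(19) = -248
169·t² + 496·t + 181 = 0  ⇒  m = (-248)² − 169·181 = 30915
m = 30915 > 0,  v_rel·d = -248 < 0  ⇒  outside

inside=no margin=30915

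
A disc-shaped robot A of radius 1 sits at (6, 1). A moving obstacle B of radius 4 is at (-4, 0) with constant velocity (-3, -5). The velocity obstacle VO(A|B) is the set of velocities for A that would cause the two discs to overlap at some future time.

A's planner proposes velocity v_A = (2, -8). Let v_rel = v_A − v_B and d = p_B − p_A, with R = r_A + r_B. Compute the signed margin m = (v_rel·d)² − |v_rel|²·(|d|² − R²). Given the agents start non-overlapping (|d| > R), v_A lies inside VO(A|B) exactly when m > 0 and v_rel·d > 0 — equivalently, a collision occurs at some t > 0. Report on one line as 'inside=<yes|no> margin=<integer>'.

d = (-10, -1),  |d|² = 101;  R = 1+4 = 5,  c = 101−5² = 76
v_rel = (5, -3),  |v_rel|² = 34;  v_rel·d = (5)·(-10) + (-3)·(-1) = -47
34·t² + 94·t + 76 = 0  ⇒  m = (-47)² − 34·76 = -375
m = -375 < 0,  v_rel·d = -47 < 0  ⇒  outside

inside=no margin=-375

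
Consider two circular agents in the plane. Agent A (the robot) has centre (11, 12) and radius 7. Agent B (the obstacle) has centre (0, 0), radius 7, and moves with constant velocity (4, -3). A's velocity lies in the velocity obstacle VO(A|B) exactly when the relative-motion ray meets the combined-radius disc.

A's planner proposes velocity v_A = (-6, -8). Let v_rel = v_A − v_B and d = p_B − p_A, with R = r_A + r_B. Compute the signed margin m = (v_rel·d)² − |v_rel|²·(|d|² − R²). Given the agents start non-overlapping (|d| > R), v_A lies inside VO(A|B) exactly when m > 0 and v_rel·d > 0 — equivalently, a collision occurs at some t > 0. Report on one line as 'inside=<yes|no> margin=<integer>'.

d = (-11, -12),  |d|² = 265;  R = 7+7 = 14,  c = 265−14² = 69
v_rel = (-10, -5),  |v_rel|² = 125;  v_rel·d = (-10)·(-11) + (-5)·(-12) = 170
125·t² − 340·t + 69 = 0  ⇒  m = 170² − 125·69 = 20275
m = 20275 > 0,  v_rel·d = 170 > 0  ⇒  inside

inside=yes margin=20275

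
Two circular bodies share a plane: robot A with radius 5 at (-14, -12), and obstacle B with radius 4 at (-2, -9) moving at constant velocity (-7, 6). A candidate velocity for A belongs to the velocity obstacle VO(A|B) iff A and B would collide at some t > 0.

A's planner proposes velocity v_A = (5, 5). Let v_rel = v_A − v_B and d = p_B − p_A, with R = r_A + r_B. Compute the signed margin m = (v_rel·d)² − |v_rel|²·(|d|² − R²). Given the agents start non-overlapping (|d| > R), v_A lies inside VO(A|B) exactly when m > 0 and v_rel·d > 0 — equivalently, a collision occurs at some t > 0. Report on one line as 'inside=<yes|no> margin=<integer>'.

d = (12, 3),  |d|² = 153;  R = 5+4 = 9,  c = 153−9² = 72
v_rel = (12, -1),  |v_rel|² = 145;  v_rel·d = (12)·(12) + (-1)·(3) = 141
145·t² − 282·t + 72 = 0  ⇒  m = 141² − 145·72 = 9441
m = 9441 > 0,  v_rel·d = 141 > 0  ⇒  inside

inside=yes margin=9441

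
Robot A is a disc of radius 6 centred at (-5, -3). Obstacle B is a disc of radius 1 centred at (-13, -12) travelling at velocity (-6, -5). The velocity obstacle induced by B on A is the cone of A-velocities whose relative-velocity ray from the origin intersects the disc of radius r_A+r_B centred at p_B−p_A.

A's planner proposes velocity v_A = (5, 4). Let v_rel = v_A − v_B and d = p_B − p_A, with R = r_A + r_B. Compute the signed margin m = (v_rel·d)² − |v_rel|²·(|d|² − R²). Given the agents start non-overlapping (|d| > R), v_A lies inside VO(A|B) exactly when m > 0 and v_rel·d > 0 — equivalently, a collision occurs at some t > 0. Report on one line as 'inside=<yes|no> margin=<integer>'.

d = (-8, -9),  |d|² = 145;  R = 6+1 = 7,  c = 145−7² = 96
v_rel = (11, 9),  |v_rel|² = 202;  v_rel·d = (11)·(-8) + (9)·(-9) = -169
202·t² + 338·t + 96 = 0  ⇒  m = (-169)² − 202·96 = 9169
m = 9169 > 0,  v_rel·d = -169 < 0  ⇒  outside

inside=no margin=9169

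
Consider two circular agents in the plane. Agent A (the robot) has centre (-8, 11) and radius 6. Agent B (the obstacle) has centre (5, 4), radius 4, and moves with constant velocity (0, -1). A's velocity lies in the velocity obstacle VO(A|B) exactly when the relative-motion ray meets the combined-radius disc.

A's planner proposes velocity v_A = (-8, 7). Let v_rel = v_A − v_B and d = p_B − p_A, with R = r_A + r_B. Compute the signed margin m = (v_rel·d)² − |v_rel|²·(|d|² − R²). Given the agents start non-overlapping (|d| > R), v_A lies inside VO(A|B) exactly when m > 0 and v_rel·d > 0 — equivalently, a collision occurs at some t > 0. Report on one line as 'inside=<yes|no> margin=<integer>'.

d = (13, -7),  |d|² = 218;  R = 6+4 = 10,  c = 218−10² = 118
v_rel = (-8, 8),  |v_rel|² = 128;  v_rel·d = (-8)·(13) + (8)·(-7) = -160
128·t² + 320·t + 118 = 0  ⇒  m = (-160)² − 128·118 = 10496
m = 10496 > 0,  v_rel·d = -160 < 0  ⇒  outside

inside=no margin=10496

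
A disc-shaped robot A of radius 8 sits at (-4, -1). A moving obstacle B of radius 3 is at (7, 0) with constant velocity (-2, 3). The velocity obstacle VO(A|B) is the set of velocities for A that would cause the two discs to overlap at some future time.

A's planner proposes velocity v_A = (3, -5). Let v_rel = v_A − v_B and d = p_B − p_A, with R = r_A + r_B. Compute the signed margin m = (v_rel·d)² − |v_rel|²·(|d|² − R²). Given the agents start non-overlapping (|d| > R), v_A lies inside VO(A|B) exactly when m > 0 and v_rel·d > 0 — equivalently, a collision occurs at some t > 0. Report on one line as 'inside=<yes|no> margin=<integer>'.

d = (11, 1),  |d|² = 122;  R = 8+3 = 11,  c = 122−11² = 1
v_rel = (5, -8),  |v_rel|² = 89;  v_rel·d = (5)·(11) + (-8)·(1) = 47
89·t² − 94·t + 1 = 0  ⇒  m = 47² − 89·1 = 2120
m = 2120 > 0,  v_rel·d = 47 > 0  ⇒  inside

inside=yes margin=2120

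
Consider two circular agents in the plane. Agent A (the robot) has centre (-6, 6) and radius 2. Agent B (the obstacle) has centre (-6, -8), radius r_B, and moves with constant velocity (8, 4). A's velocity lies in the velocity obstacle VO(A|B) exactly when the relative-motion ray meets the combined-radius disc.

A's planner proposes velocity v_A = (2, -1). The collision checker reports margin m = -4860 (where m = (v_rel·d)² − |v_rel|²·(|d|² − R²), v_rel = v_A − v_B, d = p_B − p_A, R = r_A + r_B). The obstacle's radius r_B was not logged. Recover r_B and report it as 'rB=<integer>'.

m = -4860
d = (0, -14);  v_rel = (-6, -5),  |v_rel|² = 61
v_rel×d = (-6)·(-14) − (-5)·(0) = 84
since m = R²·61 − 84²:  R² = (7056 + -4860) / 61 = 36
R = √36 = 6  ⇒  r_B = 6 − 2 = 4

rB=4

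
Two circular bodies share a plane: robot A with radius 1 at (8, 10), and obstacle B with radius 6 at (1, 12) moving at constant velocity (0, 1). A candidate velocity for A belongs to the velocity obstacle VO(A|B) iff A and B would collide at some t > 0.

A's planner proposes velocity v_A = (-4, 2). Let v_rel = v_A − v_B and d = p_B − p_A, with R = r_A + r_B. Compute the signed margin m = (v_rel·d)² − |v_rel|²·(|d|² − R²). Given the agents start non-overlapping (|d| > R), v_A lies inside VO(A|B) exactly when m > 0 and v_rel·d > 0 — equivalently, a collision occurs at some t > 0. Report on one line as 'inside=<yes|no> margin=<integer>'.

d = (-7, 2),  |d|² = 53;  R = 1+6 = 7,  c = 53−7² = 4
v_rel = (-4, 1),  |v_rel|² = 17;  v_rel·d = (-4)·(-7) + (1)·(2) = 30
17·t² − 60·t + 4 = 0  ⇒  m = 30² − 17·4 = 832
m = 832 > 0,  v_rel·d = 30 > 0  ⇒  inside

inside=yes margin=832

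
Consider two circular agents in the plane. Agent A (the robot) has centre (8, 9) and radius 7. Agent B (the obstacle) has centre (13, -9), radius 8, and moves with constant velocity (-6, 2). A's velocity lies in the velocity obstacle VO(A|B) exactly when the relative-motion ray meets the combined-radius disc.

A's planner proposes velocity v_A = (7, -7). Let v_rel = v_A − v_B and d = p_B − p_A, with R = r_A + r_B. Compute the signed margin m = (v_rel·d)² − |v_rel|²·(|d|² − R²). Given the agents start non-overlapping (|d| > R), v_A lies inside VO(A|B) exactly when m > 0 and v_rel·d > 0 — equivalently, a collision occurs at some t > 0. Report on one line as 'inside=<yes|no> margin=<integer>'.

d = (5, -18),  |d|² = 349;  R = 7+8 = 15,  c = 349−15² = 124
v_rel = (13, -9),  |v_rel|² = 250;  v_rel·d = (13)·(5) + (-9)·(-18) = 227
250·t² − 454·t + 124 = 0  ⇒  m = 227² − 250·124 = 20529
m = 20529 > 0,  v_rel·d = 227 > 0  ⇒  inside

inside=yes margin=20529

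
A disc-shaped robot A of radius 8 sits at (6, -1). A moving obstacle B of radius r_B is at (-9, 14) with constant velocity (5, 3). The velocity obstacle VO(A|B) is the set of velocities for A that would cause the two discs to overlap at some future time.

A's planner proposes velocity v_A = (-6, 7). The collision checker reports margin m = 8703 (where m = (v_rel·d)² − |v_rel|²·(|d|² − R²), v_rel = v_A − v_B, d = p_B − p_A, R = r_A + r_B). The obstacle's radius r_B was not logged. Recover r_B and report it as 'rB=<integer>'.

m = 8703
d = (-15, 15);  v_rel = (-11, 4),  |v_rel|² = 137
v_rel×d = (-11)·(15) − (4)·(-15) = -105
since m = R²·137 − (-105)²:  R² = (11025 + 8703) / 137 = 144
R = √144 = 12  ⇒  r_B = 12 − 8 = 4

rB=4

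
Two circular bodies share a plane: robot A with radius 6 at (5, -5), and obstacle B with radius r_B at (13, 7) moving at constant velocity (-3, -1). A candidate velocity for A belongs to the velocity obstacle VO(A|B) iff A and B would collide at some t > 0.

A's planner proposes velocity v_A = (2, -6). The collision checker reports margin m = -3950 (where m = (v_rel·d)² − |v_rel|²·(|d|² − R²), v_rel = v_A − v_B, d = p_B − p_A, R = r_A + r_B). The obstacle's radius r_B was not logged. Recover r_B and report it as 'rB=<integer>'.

m = -3950
d = (8, 12);  v_rel = (5, -5),  |v_rel|² = 50
v_rel×d = (5)·(12) − (-5)·(8) = 100
since m = R²·50 − 100²:  R² = (10000 + -3950) / 50 = 121
R = √121 = 11  ⇒  r_B = 11 − 6 = 5

rB=5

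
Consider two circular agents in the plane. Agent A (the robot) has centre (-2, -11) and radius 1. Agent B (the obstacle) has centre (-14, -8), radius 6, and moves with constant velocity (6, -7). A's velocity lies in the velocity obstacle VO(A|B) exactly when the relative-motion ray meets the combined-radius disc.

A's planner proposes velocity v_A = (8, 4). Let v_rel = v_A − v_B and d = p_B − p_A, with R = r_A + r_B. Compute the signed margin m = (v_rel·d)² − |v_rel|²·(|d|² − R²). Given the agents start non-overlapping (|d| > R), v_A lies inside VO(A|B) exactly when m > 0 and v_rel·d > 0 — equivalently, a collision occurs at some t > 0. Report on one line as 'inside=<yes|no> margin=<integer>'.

d = (-12, 3),  |d|² = 153;  R = 1+6 = 7,  c = 153−7² = 104
v_rel = (2, 11),  |v_rel|² = 125;  v_rel·d = (2)·(-12) + (11)·(3) = 9
125·t² − 18·t + 104 = 0  ⇒  m = 9² − 125·104 = -12919
m = -12919 < 0,  v_rel·d = 9 > 0  ⇒  outside

inside=no margin=-12919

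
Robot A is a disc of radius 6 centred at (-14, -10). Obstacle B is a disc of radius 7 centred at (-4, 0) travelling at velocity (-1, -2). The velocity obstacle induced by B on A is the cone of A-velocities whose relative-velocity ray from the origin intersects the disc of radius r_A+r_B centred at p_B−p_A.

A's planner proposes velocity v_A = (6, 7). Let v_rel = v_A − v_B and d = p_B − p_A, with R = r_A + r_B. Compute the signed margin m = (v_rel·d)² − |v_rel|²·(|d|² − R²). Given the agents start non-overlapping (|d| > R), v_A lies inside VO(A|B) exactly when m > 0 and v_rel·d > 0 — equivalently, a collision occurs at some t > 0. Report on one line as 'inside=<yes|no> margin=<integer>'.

d = (10, 10),  |d|² = 200;  R = 6+7 = 13,  c = 200−13² = 31
v_rel = (7, 9),  |v_rel|² = 130;  v_rel·d = (7)·(10) + (9)·(10) = 160
130·t² − 320·t + 31 = 0  ⇒  m = 160² − 130·31 = 21570
m = 21570 > 0,  v_rel·d = 160 > 0  ⇒  inside

inside=yes margin=21570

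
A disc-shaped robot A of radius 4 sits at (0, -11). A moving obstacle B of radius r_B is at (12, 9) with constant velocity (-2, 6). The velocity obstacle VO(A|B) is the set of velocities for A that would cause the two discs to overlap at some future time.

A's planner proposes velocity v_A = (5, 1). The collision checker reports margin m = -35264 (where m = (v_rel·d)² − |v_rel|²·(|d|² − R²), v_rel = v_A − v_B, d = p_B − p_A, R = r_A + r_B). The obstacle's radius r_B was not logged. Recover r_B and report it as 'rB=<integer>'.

m = -35264
d = (12, 20);  v_rel = (7, -5),  |v_rel|² = 74
v_rel×d = (7)·(20) − (-5)·(12) = 200
since m = R²·74 − 200²:  R² = (40000 + -35264) / 74 = 64
R = √64 = 8  ⇒  r_B = 8 − 4 = 4

rB=4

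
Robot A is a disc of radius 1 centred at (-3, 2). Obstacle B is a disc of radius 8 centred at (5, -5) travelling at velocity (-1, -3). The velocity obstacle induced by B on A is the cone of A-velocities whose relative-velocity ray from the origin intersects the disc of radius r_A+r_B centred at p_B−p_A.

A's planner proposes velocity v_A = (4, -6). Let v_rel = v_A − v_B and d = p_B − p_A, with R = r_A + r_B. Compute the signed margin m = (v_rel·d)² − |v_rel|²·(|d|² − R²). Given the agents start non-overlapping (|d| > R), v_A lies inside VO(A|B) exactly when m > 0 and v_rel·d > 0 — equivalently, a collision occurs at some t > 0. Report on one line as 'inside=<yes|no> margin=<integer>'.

d = (8, -7),  |d|² = 113;  R = 1+8 = 9,  c = 113−9² = 32
v_rel = (5, -3),  |v_rel|² = 34;  v_rel·d = (5)·(8) + (-3)·(-7) = 61
34·t² − 122·t + 32 = 0  ⇒  m = 61² − 34·32 = 2633
m = 2633 > 0,  v_rel·d = 61 > 0  ⇒  inside

inside=yes margin=2633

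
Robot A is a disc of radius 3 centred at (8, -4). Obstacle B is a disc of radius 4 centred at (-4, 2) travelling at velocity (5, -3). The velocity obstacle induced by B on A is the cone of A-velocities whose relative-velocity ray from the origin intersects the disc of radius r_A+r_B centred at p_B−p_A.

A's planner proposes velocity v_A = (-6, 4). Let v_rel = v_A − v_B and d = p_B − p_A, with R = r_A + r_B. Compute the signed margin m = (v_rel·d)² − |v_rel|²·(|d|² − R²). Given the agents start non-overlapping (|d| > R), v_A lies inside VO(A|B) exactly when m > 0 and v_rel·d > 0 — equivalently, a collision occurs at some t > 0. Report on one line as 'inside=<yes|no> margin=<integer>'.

d = (-12, 6),  |d|² = 180;  R = 3+4 = 7,  c = 180−7² = 131
v_rel = (-11, 7),  |v_rel|² = 170;  v_rel·d = (-11)·(-12) + (7)·(6) = 174
170·t² − 348·t + 131 = 0  ⇒  m = 174² − 170·131 = 8006
m = 8006 > 0,  v_rel·d = 174 > 0  ⇒  inside

inside=yes margin=8006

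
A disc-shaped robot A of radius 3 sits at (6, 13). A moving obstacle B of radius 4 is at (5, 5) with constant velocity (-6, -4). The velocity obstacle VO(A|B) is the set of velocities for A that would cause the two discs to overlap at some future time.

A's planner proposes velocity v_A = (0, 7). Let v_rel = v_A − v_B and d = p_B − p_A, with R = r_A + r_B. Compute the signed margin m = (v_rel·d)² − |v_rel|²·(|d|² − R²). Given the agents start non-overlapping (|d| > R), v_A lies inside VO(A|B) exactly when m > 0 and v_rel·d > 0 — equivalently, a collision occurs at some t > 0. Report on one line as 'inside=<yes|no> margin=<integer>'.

d = (-1, -8),  |d|² = 65;  R = 3+4 = 7,  c = 65−7² = 16
v_rel = (6, 11),  |v_rel|² = 157;  v_rel·d = (6)·(-1) + (11)·(-8) = -94
157·t² + 188·t + 16 = 0  ⇒  m = (-94)² − 157·16 = 6324
m = 6324 > 0,  v_rel·d = -94 < 0  ⇒  outside

inside=no margin=6324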